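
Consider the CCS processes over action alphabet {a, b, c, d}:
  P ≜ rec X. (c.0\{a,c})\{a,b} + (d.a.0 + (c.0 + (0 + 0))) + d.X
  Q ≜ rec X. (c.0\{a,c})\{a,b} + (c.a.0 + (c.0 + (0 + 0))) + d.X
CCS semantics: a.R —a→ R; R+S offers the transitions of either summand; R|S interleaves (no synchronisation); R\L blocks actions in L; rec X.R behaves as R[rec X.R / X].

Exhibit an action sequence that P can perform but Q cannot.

Reachable graph of P (4 states):
  p0 = rec X. (c.0\{a,c})\{a,b} + (d.a.0 + (c.0 + (0 + 0))) + d.X → ··c··> p1, ··c··> p2, ··d··> p0, ··d··> p3
  p1 = 0 → ·
  p2 = 0\{a,c}\{a,b} → ·
  p3 = a.0 → ··a··> p1
Reachable graph of Q (4 states):
  q0 = rec X. (c.0\{a,c})\{a,b} + (c.a.0 + (c.0 + (0 + 0))) + d.X → ··c··> q1, ··c··> q2, ··c··> q3, ··d··> q0
  q1 = 0 → ·
  q2 = 0\{a,c}\{a,b} → ·
  q3 = a.0 → ··a··> q1
Run σ = ⟨da⟩ on P: start {p0}
  [1] d ⇒ {p0, p3}
  [2] a ⇒ {p1}
  P completes σ.
Run σ = ⟨da⟩ on Q: start {q0}
  [1] d ⇒ {q0}
  [2] a ⇒ ∅ (Q stuck)

da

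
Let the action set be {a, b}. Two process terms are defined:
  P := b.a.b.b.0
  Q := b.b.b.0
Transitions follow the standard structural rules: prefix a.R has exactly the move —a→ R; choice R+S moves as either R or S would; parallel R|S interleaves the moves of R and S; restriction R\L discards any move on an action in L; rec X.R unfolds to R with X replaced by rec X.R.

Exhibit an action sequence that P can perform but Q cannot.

ba

LTS(P): 5 reachable states
  s0 = b.a.b.b.0 → --b--▸ s1
  s1 = a.b.b.0 → --a--▸ s2
  s2 = b.b.0 → --b--▸ s3
  s3 = b.0 → --b--▸ s4
  s4 = 0 → ·
LTS(Q): 4 reachable states
  t0 = b.b.b.0 → --b--▸ t1
  t1 = b.b.0 → --b--▸ t2
  t2 = b.0 → --b--▸ t3
  t3 = 0 → ·
Run σ = ⟨ba⟩ on P: start {s0}
  after b @ step 1: {s1}
  after a @ step 2: {s2}
  ✓ P
Run σ = ⟨ba⟩ on Q: start {t0}
  after b @ step 1: {t1}
  after a @ step 2: ∅ (Q stuck)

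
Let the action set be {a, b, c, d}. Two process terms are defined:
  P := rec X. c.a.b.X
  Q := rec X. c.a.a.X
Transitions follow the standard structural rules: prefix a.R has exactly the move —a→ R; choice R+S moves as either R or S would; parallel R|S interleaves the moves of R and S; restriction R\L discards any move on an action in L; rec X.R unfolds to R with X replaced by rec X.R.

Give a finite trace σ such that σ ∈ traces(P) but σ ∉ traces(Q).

Reachable graph of P (3 states):
  s0 = rec X. c.a.b.X → --c--▸ s1
  s1 = a.b.(rec X. c.a.b.X) → --a--▸ s2
  s2 = b.(rec X. c.a.b.X) → --b--▸ s0
Reachable graph of Q (3 states):
  t0 = rec X. c.a.a.X → --c--▸ t1
  t1 = a.a.(rec X. c.a.a.X) → --a--▸ t2
  t2 = a.(rec X. c.a.a.X) → --a--▸ t0
Executing cab from P (initial set {s0}):
  after c @ step 1: {s1}
  after a @ step 2: {s2}
  after b @ step 3: {s0}
  ✓ P
Executing cab from Q (initial set {t0}):
  after c @ step 1: {t1}
  after a @ step 2: {t2}
  after b @ step 3: ∅  — Q cannot continue

cab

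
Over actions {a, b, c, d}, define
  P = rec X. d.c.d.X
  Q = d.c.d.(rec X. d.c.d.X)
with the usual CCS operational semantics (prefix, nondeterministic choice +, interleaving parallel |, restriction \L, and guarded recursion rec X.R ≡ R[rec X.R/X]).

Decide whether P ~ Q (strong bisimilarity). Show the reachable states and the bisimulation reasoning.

P ~ Q

P's transition system — 3 states:
  u0 = rec X. d.c.d.X → —d→ u1
  u1 = c.d.(rec X. d.c.d.X) → —c→ u2
  u2 = d.(rec X. d.c.d.X) → —d→ u0
Q's transition system — 4 states:
  v0 = d.c.d.(rec X. d.c.d.X) → —d→ v1
  v1 = c.d.(rec X. d.c.d.X) → —c→ v2
  v2 = d.(rec X. d.c.d.X) → —d→ v3
  v3 = rec X. d.c.d.X → —d→ v1
Partition-refinement fixed point:
  B0 = {u0, v0, v3}
  B1 = {u1, v1}
  B2 = {u2, v2}
u0 ∈ B0, v0 ∈ B0 → same block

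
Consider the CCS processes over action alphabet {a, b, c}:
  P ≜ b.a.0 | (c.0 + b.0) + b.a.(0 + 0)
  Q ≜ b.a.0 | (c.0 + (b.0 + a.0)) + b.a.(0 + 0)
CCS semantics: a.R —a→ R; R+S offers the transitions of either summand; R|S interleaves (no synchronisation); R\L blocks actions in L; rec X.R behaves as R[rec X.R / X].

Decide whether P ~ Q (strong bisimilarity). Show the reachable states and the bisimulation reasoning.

NO

Reachable graph of P (8 states):
  s0 = b.a.0 | (c.0 + b.0) + b.a.(0 + 0) | —b→ s1, —b→ s2, —b→ s3, —c→ s3
  s1 = a.(0 + 0) | —a→ s4
  s2 = a.0 | (c.0 + b.0) | —a→ s5, —b→ s6, —c→ s6
  s3 = b.a.0 | 0 | —b→ s6
  s4 = 0 + 0 | ∅
  s5 = 0 | (c.0 + b.0) | —b→ s7, —c→ s7
  s6 = a.0 | 0 | —a→ s7
  s7 = 0 | 0 | ∅
Reachable graph of Q (8 states):
  t0 = b.a.0 | (c.0 + (b.0 + a.0)) + b.a.(0 + 0) | —a→ t1, —b→ t1, —b→ t2, —b→ t3, —c→ t1
  t1 = b.a.0 | 0 | —b→ t4
  t2 = a.(0 + 0) | —a→ t5
  t3 = a.0 | (c.0 + (b.0 + a.0)) | —a→ t4, —a→ t6, —b→ t4, —c→ t4
  t4 = a.0 | 0 | —a→ t7
  t5 = 0 + 0 | ∅
  t6 = 0 | (c.0 + (b.0 + a.0)) | —a→ t7, —b→ t7, —c→ t7
  t7 = 0 | 0 | ∅
Partition-refinement fixed point:
  B0 = {s0}
  B1 = {s3, t1}
  B2 = {s1, s6, t2, t4}
  B3 = {s4, s7, t5, t7}
  B4 = {s2}
  B5 = {s5}
  B6 = {t0}
  B7 = {t3}
  B8 = {t6}
s0 ∈ B0, t0 ∈ B6 → different blocks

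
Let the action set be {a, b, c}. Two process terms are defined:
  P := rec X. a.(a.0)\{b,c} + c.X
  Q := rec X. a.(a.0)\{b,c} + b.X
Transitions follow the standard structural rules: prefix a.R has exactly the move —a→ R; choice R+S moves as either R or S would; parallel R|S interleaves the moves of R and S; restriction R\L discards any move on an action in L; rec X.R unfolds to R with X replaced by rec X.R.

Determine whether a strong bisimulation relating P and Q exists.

Reachable graph of P (3 states):
  s0 = rec X. a.(a.0)\{b,c} + c.X → -a-> s1, -c-> s0
  s1 = (a.0)\{b,c} → -a-> s2
  s2 = 0\{b,c} → ∅
Reachable graph of Q (3 states):
  t0 = rec X. a.(a.0)\{b,c} + b.X → -a-> t1, -b-> t0
  t1 = (a.0)\{b,c} → -a-> t2
  t2 = 0\{b,c} → ∅
Partition-refinement fixed point:
  B0 = {s0}
  B1 = {s1, t1}
  B2 = {s2, t2}
  B3 = {t0}
s0 ∈ B0, t0 ∈ B3 → different blocks

not bisimilar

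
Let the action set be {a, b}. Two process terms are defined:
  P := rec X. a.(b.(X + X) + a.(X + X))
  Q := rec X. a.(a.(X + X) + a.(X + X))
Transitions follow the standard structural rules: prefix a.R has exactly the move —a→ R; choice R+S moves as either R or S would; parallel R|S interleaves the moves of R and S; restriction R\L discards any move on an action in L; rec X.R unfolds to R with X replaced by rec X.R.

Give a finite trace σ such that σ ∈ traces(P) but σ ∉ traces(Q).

LTS(P): 3 reachable states
  s0 = rec X. a.(b.(X + X) + a.(X + X)) has moves =a=> s1
  s1 = b.((rec X. a.(b.(X + X) + a.(X + X))) + (rec X. a.(b.(X + X) + a.(X + X)))) + a.((rec X. a.(b.(X + X) + a.(X + X))) + (rec X. a.(b.(X + X) + a.(X + X)))) has moves =a=> s2, =b=> s2
  s2 = (rec X. a.(b.(X + X) + a.(X + X))) + (rec X. a.(b.(X + X) + a.(X + X))) has moves =a=> s1
LTS(Q): 3 reachable states
  t0 = rec X. a.(a.(X + X) + a.(X + X)) has moves =a=> t1
  t1 = a.((rec X. a.(a.(X + X) + a.(X + X))) + (rec X. a.(a.(X + X) + a.(X + X)))) + a.((rec X. a.(a.(X + X) + a.(X + X))) + (rec X. a.(a.(X + X) + a.(X + X)))) has moves =a=> t2
  t2 = (rec X. a.(a.(X + X) + a.(X + X))) + (rec X. a.(a.(X + X) + a.(X + X))) has moves =a=> t1
Executing ab from P (initial set {s0}):
  after a @ step 1: {s1}
  after b @ step 2: {s2}
  P completes σ.
Executing ab from Q (initial set {t0}):
  after a @ step 1: {t1}
  after b @ step 2: no successor for Q

ab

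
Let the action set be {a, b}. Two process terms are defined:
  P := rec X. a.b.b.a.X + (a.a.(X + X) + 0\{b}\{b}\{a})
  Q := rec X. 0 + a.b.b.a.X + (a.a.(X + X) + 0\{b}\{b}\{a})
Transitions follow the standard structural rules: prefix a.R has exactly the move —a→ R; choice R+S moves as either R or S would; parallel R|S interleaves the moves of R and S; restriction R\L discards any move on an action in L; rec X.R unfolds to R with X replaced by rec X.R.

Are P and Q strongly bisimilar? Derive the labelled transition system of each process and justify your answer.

P's transition system — 6 states:
  m0 = rec X. a.b.b.a.X + (a.a.(X + X) + 0\{b}\{b}\{a}) ⊢ -a-> m1, -a-> m2
  m1 = a.((rec X. a.b.b.a.X + (a.a.(X + X) + 0\{b}\{b}\{a})) + (rec X. a.b.b.a.X + (a.a.(X + X) + 0\{b}\{b}\{a}))) ⊢ -a-> m3
  m2 = b.b.a.(rec X. a.b.b.a.X + (a.a.(X + X) + 0\{b}\{b}\{a})) ⊢ -b-> m4
  m3 = (rec X. a.b.b.a.X + (a.a.(X + X) + 0\{b}\{b}\{a})) + (rec X. a.b.b.a.X + (a.a.(X + X) + 0\{b}\{b}\{a})) ⊢ -a-> m1, -a-> m2
  m4 = b.a.(rec X. a.b.b.a.X + (a.a.(X + X) + 0\{b}\{b}\{a})) ⊢ -b-> m5
  m5 = a.(rec X. a.b.b.a.X + (a.a.(X + X) + 0\{b}\{b}\{a})) ⊢ -a-> m0
Q's transition system — 6 states:
  n0 = rec X. 0 + a.b.b.a.X + (a.a.(X + X) + 0\{b}\{b}\{a}) ⊢ -a-> n1, -a-> n2
  n1 = a.((rec X. 0 + a.b.b.a.X + (a.a.(X + X) + 0\{b}\{b}\{a})) + (rec X. 0 + a.b.b.a.X + (a.a.(X + X) + 0\{b}\{b}\{a}))) ⊢ -a-> n3
  n2 = b.b.a.(rec X. 0 + a.b.b.a.X + (a.a.(X + X) + 0\{b}\{b}\{a})) ⊢ -b-> n4
  n3 = (rec X. 0 + a.b.b.a.X + (a.a.(X + X) + 0\{b}\{b}\{a})) + (rec X. 0 + a.b.b.a.X + (a.a.(X + X) + 0\{b}\{b}\{a})) ⊢ -a-> n1, -a-> n2
  n4 = b.a.(rec X. 0 + a.b.b.a.X + (a.a.(X + X) + 0\{b}\{b}\{a})) ⊢ -b-> n5
  n5 = a.(rec X. 0 + a.b.b.a.X + (a.a.(X + X) + 0\{b}\{b}\{a})) ⊢ -a-> n0
Coarsest stable partition (strong bisimilarity classes):
  B0 = {m0, m3, n0, n3}
  B1 = {m1, m5, n1, n5}
  B2 = {m2, n2}
  B3 = {m4, n4}
m0 ∈ B0, n0 ∈ B0 → same block

P ~ Q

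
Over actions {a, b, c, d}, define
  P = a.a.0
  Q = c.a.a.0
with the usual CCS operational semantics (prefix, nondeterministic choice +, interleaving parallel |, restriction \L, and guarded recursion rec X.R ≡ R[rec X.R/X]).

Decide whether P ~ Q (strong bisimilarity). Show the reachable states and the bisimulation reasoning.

P's transition system — 3 states:
  s0 = a.a.0 ⊢ --a--▸ s1
  s1 = a.0 ⊢ --a--▸ s2
  s2 = 0 ⊢ ∅
Q's transition system — 4 states:
  t0 = c.a.a.0 ⊢ --c--▸ t1
  t1 = a.a.0 ⊢ --a--▸ t2
  t2 = a.0 ⊢ --a--▸ t3
  t3 = 0 ⊢ ∅
Partition-refinement fixed point:
  B0 = {s0, t1}
  B1 = {s1, t2}
  B2 = {s2, t3}
  B3 = {t0}
s0 ∈ B0, t0 ∈ B3 → different blocks

NO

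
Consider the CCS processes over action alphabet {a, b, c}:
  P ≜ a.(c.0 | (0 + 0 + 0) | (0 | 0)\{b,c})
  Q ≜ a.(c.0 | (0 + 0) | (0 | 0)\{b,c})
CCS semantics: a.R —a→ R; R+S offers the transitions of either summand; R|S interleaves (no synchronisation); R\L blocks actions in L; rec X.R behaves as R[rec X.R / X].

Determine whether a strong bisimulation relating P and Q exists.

YES

P's transition system — 3 states:
  s0 = a.(c.0 | (0 + 0 + 0) | (0 | 0)\{b,c}) → =a=> s1
  s1 = c.0 | (0 + 0 + 0) | (0 | 0)\{b,c} → =c=> s2
  s2 = 0 | (0 + 0 + 0) | (0 | 0)\{b,c} → (no moves)
Q's transition system — 3 states:
  t0 = a.(c.0 | (0 + 0) | (0 | 0)\{b,c}) → =a=> t1
  t1 = c.0 | (0 + 0) | (0 | 0)\{b,c} → =c=> t2
  t2 = 0 | (0 + 0) | (0 | 0)\{b,c} → (no moves)
Partition-refinement fixed point:
  B0 = {s0, t0}
  B1 = {s1, t1}
  B2 = {s2, t2}
s0 ∈ B0, t0 ∈ B0 → same block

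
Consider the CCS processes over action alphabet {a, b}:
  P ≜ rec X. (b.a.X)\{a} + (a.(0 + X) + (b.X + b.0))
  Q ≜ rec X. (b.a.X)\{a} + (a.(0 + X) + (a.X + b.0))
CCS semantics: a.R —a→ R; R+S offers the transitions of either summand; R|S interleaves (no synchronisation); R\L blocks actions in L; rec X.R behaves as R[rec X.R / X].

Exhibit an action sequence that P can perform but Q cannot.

Reachable graph of P (4 states):
  p0 = rec X. (b.a.X)\{a} + (a.(0 + X) + (b.X + b.0)) :: ··a··> p1, ··b··> p0, ··b··> p2, ··b··> p3
  p1 = 0 + (rec X. (b.a.X)\{a} + (a.(0 + X) + (b.X + b.0))) :: ··a··> p1, ··b··> p0, ··b··> p2, ··b··> p3
  p2 = (a.(rec X. (b.a.X)\{a} + (a.(0 + X) + (b.X + b.0))))\{a} :: stopped
  p3 = 0 :: stopped
Reachable graph of Q (4 states):
  q0 = rec X. (b.a.X)\{a} + (a.(0 + X) + (a.X + b.0)) :: ··a··> q0, ··a··> q1, ··b··> q2, ··b··> q3
  q1 = 0 + (rec X. (b.a.X)\{a} + (a.(0 + X) + (a.X + b.0))) :: ··a··> q0, ··a··> q1, ··b··> q2, ··b··> q3
  q2 = (a.(rec X. (b.a.X)\{a} + (a.(0 + X) + (a.X + b.0))))\{a} :: stopped
  q3 = 0 :: stopped
Run σ = ⟨ba⟩ on P: start {p0}
  step 1 (b): {p0, p2, p3}
  step 2 (a): {p1}
  ✓ P
Run σ = ⟨ba⟩ on Q: start {q0}
  step 1 (b): {q2, q3}
  step 2 (a): ∅ (Q stuck)

ba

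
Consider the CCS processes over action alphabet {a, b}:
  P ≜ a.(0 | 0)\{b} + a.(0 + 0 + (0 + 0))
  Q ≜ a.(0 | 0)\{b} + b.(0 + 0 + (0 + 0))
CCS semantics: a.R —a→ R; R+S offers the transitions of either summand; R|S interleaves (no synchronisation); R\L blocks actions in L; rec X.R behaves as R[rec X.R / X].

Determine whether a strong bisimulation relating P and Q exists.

NO

Reachable graph of P (3 states):
  p0 = a.(0 | 0)\{b} + a.(0 + 0 + (0 + 0)) :: --a--▸ p1, --a--▸ p2
  p1 = (0 | 0)\{b} :: deadlocked
  p2 = 0 + 0 + (0 + 0) :: deadlocked
Reachable graph of Q (3 states):
  q0 = a.(0 | 0)\{b} + b.(0 + 0 + (0 + 0)) :: --a--▸ q1, --b--▸ q2
  q1 = (0 | 0)\{b} :: deadlocked
  q2 = 0 + 0 + (0 + 0) :: deadlocked
Coarsest stable partition (strong bisimilarity classes):
  B0 = {p0}
  B1 = {p1, p2, q1, q2}
  B2 = {q0}
p0 ∈ B0, q0 ∈ B2 → different blocks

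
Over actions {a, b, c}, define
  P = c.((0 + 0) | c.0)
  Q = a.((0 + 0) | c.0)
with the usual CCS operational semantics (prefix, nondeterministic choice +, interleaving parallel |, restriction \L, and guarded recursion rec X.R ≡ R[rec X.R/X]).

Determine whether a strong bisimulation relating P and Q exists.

LTS(P): 3 reachable states
  s0 = c.((0 + 0) | c.0) :: =c=> s1
  s1 = (0 + 0) | c.0 :: =c=> s2
  s2 = (0 + 0) | 0 :: deadlocked
LTS(Q): 3 reachable states
  t0 = a.((0 + 0) | c.0) :: =a=> t1
  t1 = (0 + 0) | c.0 :: =c=> t2
  t2 = (0 + 0) | 0 :: deadlocked
Partition-refinement fixed point:
  B0 = {s0}
  B1 = {s1, t1}
  B2 = {s2, t2}
  B3 = {t0}
s0 ∈ B0, t0 ∈ B3 → different blocks

not bisimilar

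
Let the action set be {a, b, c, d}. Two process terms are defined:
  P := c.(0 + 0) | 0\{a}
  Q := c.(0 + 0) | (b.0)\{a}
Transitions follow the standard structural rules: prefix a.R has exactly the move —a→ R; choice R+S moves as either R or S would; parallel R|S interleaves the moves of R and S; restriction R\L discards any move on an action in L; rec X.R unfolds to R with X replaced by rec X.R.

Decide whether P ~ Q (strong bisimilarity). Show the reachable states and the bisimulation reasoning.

LTS(P): 2 reachable states
  p0 = c.(0 + 0) | 0\{a} | --c--▸ p1
  p1 = (0 + 0) | 0\{a} | ·
LTS(Q): 4 reachable states
  q0 = c.(0 + 0) | (b.0)\{a} | --b--▸ q1, --c--▸ q2
  q1 = c.(0 + 0) | 0\{a} | --c--▸ q3
  q2 = (0 + 0) | (b.0)\{a} | --b--▸ q3
  q3 = (0 + 0) | 0\{a} | ·
Coarsest stable partition (strong bisimilarity classes):
  B0 = {p0, q1}
  B1 = {p1, q3}
  B2 = {q0}
  B3 = {q2}
p0 ∈ B0, q0 ∈ B2 → different blocks

P ≁ Q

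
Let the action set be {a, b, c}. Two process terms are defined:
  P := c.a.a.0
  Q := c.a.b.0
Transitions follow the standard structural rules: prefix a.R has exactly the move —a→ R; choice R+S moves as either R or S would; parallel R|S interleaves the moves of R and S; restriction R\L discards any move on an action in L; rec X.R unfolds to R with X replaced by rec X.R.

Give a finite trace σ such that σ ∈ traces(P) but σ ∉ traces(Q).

caa

P's transition system — 4 states:
  m0 = c.a.a.0 | -c-> m1
  m1 = a.a.0 | -a-> m2
  m2 = a.0 | -a-> m3
  m3 = 0 | deadlocked
Q's transition system — 4 states:
  n0 = c.a.b.0 | -c-> n1
  n1 = a.b.0 | -a-> n2
  n2 = b.0 | -b-> n3
  n3 = 0 | deadlocked
Trace ⟨caa⟩ through P, begin at {m0}:
  after c @ step 1: {m1}
  after a @ step 2: {m2}
  after a @ step 3: {m3}
  — P admits the full trace.
Trace ⟨caa⟩ through Q, begin at {n0}:
  after c @ step 1: {n1}
  after a @ step 2: {n2}
  after a @ step 3: ∅ (Q stuck)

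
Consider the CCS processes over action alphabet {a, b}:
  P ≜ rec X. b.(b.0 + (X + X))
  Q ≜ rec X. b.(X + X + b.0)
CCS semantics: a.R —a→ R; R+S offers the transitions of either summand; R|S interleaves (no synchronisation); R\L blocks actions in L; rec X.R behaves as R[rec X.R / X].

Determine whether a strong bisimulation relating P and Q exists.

YES

P's transition system — 3 states:
  u0 = rec X. b.(b.0 + (X + X)) :: —b→ u1
  u1 = b.0 + ((rec X. b.(b.0 + (X + X))) + (rec X. b.(b.0 + (X + X)))) :: —b→ u1, —b→ u2
  u2 = 0 :: deadlocked
Q's transition system — 3 states:
  v0 = rec X. b.(X + X + b.0) :: —b→ v1
  v1 = (rec X. b.(X + X + b.0)) + (rec X. b.(X + X + b.0)) + b.0 :: —b→ v1, —b→ v2
  v2 = 0 :: deadlocked
Partition-refinement fixed point:
  B0 = {u0, v0}
  B1 = {u1, v1}
  B2 = {u2, v2}
u0 ∈ B0, v0 ∈ B0 → same block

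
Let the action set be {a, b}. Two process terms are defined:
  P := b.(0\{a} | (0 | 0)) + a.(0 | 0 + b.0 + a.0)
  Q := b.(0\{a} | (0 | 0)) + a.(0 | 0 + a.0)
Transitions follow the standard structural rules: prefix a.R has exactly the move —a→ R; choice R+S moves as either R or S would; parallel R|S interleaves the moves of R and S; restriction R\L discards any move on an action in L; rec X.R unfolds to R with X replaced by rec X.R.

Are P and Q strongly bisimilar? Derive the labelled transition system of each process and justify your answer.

P ≁ Q

P's transition system — 4 states:
  m0 = b.(0\{a} | (0 | 0)) + a.(0 | 0 + b.0 + a.0) ⊢ —a→ m1, —b→ m2
  m1 = 0 | 0 + b.0 + a.0 ⊢ —a→ m3, —b→ m3
  m2 = 0\{a} | (0 | 0) ⊢ stopped
  m3 = 0 ⊢ stopped
Q's transition system — 4 states:
  n0 = b.(0\{a} | (0 | 0)) + a.(0 | 0 + a.0) ⊢ —a→ n1, —b→ n2
  n1 = 0 | 0 + a.0 ⊢ —a→ n3
  n2 = 0\{a} | (0 | 0) ⊢ stopped
  n3 = 0 ⊢ stopped
Partition-refinement fixed point:
  B0 = {m0}
  B1 = {m1}
  B2 = {m2, m3, n2, n3}
  B3 = {n0}
  B4 = {n1}
m0 ∈ B0, n0 ∈ B3 → different blocks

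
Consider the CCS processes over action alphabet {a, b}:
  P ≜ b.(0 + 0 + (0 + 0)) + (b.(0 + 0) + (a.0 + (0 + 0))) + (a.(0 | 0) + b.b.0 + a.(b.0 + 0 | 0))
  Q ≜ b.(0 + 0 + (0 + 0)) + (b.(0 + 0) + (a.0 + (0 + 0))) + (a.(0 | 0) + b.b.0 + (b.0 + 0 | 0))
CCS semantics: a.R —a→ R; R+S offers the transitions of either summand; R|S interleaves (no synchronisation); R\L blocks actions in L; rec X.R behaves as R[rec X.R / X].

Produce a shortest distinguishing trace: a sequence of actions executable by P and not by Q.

ab

LTS(P): 7 reachable states
  s0 = b.(0 + 0 + (0 + 0)) + (b.(0 + 0) + (a.0 + (0 + 0))) + (a.(0 | 0) + b.b.0 + a.(b.0 + 0 | 0)) | =a=> s1, =a=> s2, =a=> s3, =b=> s4, =b=> s5, =b=> s6
  s1 = 0 | ·
  s2 = 0 | 0 | ·
  s3 = b.0 + 0 | 0 | =b=> s1
  s4 = 0 + 0 | ·
  s5 = 0 + 0 + (0 + 0) | ·
  s6 = b.0 | =b=> s1
LTS(Q): 6 reachable states
  t0 = b.(0 + 0 + (0 + 0)) + (b.(0 + 0) + (a.0 + (0 + 0))) + (a.(0 | 0) + b.b.0 + (b.0 + 0 | 0)) | =a=> t1, =a=> t2, =b=> t1, =b=> t3, =b=> t4, =b=> t5
  t1 = 0 | ·
  t2 = 0 | 0 | ·
  t3 = 0 + 0 | ·
  t4 = 0 + 0 + (0 + 0) | ·
  t5 = b.0 | =b=> t1
Trace ⟨ab⟩ through P, begin at {s0}:
  after a @ step 1: {s1, s2, s3}
  after b @ step 2: {s1}
  P completes σ.
Trace ⟨ab⟩ through Q, begin at {t0}:
  after a @ step 1: {t1, t2}
  after b @ step 2: no successor for Q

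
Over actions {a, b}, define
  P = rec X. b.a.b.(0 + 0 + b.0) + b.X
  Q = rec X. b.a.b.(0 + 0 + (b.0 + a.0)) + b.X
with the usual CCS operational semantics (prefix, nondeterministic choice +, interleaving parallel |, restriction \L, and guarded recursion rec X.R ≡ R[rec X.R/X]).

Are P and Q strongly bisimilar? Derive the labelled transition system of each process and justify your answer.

Reachable graph of P (5 states):
  m0 = rec X. b.a.b.(0 + 0 + b.0) + b.X ⊢ —b→ m0, —b→ m1
  m1 = a.b.(0 + 0 + b.0) ⊢ —a→ m2
  m2 = b.(0 + 0 + b.0) ⊢ —b→ m3
  m3 = 0 + 0 + b.0 ⊢ —b→ m4
  m4 = 0 ⊢ (no moves)
Reachable graph of Q (5 states):
  n0 = rec X. b.a.b.(0 + 0 + (b.0 + a.0)) + b.X ⊢ —b→ n0, —b→ n1
  n1 = a.b.(0 + 0 + (b.0 + a.0)) ⊢ —a→ n2
  n2 = b.(0 + 0 + (b.0 + a.0)) ⊢ —b→ n3
  n3 = 0 + 0 + (b.0 + a.0) ⊢ —a→ n4, —b→ n4
  n4 = 0 ⊢ (no moves)
Bisimilarity quotient blocks:
  B0 = {m0}
  B1 = {m1}
  B2 = {m2}
  B3 = {m3}
  B4 = {m4, n4}
  B5 = {n0}
  B6 = {n1}
  B7 = {n2}
  B8 = {n3}
m0 ∈ B0, n0 ∈ B5 → different blocks

P ≁ Q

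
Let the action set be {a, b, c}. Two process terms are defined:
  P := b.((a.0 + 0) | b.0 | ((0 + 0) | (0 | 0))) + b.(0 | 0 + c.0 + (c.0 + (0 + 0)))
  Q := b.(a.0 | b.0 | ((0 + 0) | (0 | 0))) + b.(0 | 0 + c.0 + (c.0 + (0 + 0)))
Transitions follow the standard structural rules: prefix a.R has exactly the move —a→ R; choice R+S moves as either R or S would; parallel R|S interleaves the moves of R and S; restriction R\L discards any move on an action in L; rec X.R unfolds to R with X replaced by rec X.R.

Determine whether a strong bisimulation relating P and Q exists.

Reachable graph of P (7 states):
  s0 = b.((a.0 + 0) | b.0 | ((0 + 0) | (0 | 0))) + b.(0 | 0 + c.0 + (c.0 + (0 + 0))) :: ··b··> s1, ··b··> s2
  s1 = (a.0 + 0) | b.0 | ((0 + 0) | (0 | 0)) :: ··a··> s3, ··b··> s4
  s2 = 0 | 0 + c.0 + (c.0 + (0 + 0)) :: ··c··> s5
  s3 = 0 | b.0 | ((0 + 0) | (0 | 0)) :: ··b··> s6
  s4 = (a.0 + 0) | 0 | ((0 + 0) | (0 | 0)) :: ··a··> s6
  s5 = 0 :: stopped
  s6 = 0 | 0 | ((0 + 0) | (0 | 0)) :: stopped
Reachable graph of Q (7 states):
  t0 = b.(a.0 | b.0 | ((0 + 0) | (0 | 0))) + b.(0 | 0 + c.0 + (c.0 + (0 + 0))) :: ··b··> t1, ··b··> t2
  t1 = 0 | 0 + c.0 + (c.0 + (0 + 0)) :: ··c··> t3
  t2 = a.0 | b.0 | ((0 + 0) | (0 | 0)) :: ··a··> t4, ··b··> t5
  t3 = 0 :: stopped
  t4 = 0 | b.0 | ((0 + 0) | (0 | 0)) :: ··b··> t6
  t5 = a.0 | 0 | ((0 + 0) | (0 | 0)) :: ··a··> t6
  t6 = 0 | 0 | ((0 + 0) | (0 | 0)) :: stopped
Bisimilarity quotient blocks:
  B0 = {s0, t0}
  B1 = {s1, t2}
  B2 = {s3, t4}
  B3 = {s5, s6, t3, t6}
  B4 = {s4, t5}
  B5 = {s2, t1}
s0 ∈ B0, t0 ∈ B0 → same block

P ~ Q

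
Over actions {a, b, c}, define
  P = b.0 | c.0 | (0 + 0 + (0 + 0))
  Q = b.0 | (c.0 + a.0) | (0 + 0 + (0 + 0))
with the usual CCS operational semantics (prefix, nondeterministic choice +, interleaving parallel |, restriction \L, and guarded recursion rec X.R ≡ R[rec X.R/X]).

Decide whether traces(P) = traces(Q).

NO — witness ⟨a⟩

Reachable graph of P (4 states):
  u0 = b.0 | c.0 | (0 + 0 + (0 + 0)) has moves ··b··> u1, ··c··> u2
  u1 = 0 | c.0 | (0 + 0 + (0 + 0)) has moves ··c··> u3
  u2 = b.0 | 0 | (0 + 0 + (0 + 0)) has moves ··b··> u3
  u3 = 0 | 0 | (0 + 0 + (0 + 0)) has moves deadlocked
Reachable graph of Q (4 states):
  v0 = b.0 | (c.0 + a.0) | (0 + 0 + (0 + 0)) has moves ··a··> v1, ··b··> v2, ··c··> v1
  v1 = b.0 | 0 | (0 + 0 + (0 + 0)) has moves ··b··> v3
  v2 = 0 | (c.0 + a.0) | (0 + 0 + (0 + 0)) has moves ··a··> v3, ··c··> v3
  v3 = 0 | 0 | (0 + 0 + (0 + 0)) has moves deadlocked
Run σ = ⟨a⟩ on Q: start {v0}
  step 1 (a): {v1}
  ✓ Q
Run σ = ⟨a⟩ on P: start {u0}
  step 1 (a): ∅ (P stuck)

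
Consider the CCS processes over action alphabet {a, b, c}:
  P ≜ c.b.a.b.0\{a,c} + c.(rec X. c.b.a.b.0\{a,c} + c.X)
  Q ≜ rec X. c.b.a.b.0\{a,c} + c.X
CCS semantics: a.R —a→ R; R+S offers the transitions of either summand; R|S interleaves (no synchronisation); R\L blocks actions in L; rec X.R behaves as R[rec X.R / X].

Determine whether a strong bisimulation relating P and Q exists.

bisimilar

LTS(P): 6 reachable states
  s0 = c.b.a.b.0\{a,c} + c.(rec X. c.b.a.b.0\{a,c} + c.X) → --c--▸ s1, --c--▸ s2
  s1 = b.a.b.0\{a,c} → --b--▸ s3
  s2 = rec X. c.b.a.b.0\{a,c} + c.X → --c--▸ s1, --c--▸ s2
  s3 = a.b.0\{a,c} → --a--▸ s4
  s4 = b.0\{a,c} → --b--▸ s5
  s5 = 0\{a,c} → stopped
LTS(Q): 5 reachable states
  t0 = rec X. c.b.a.b.0\{a,c} + c.X → --c--▸ t0, --c--▸ t1
  t1 = b.a.b.0\{a,c} → --b--▸ t2
  t2 = a.b.0\{a,c} → --a--▸ t3
  t3 = b.0\{a,c} → --b--▸ t4
  t4 = 0\{a,c} → stopped
Partition-refinement fixed point:
  B0 = {s0, s2, t0}
  B1 = {s1, t1}
  B2 = {s3, t2}
  B3 = {s4, t3}
  B4 = {s5, t4}
s0 ∈ B0, t0 ∈ B0 → same block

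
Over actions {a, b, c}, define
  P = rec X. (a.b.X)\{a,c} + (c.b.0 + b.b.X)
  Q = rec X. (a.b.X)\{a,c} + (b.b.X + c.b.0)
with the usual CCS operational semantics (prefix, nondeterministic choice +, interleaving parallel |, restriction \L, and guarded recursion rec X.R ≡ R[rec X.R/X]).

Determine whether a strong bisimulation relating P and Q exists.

bisimilar

LTS(P): 4 reachable states
  u0 = rec X. (a.b.X)\{a,c} + (c.b.0 + b.b.X) ⊢ ··b··> u1, ··c··> u2
  u1 = b.(rec X. (a.b.X)\{a,c} + (c.b.0 + b.b.X)) ⊢ ··b··> u0
  u2 = b.0 ⊢ ··b··> u3
  u3 = 0 ⊢ (no moves)
LTS(Q): 4 reachable states
  v0 = rec X. (a.b.X)\{a,c} + (b.b.X + c.b.0) ⊢ ··b··> v1, ··c··> v2
  v1 = b.(rec X. (a.b.X)\{a,c} + (b.b.X + c.b.0)) ⊢ ··b··> v0
  v2 = b.0 ⊢ ··b··> v3
  v3 = 0 ⊢ (no moves)
Bisimilarity quotient blocks:
  B0 = {u0, v0}
  B1 = {u1, v1}
  B2 = {u2, v2}
  B3 = {u3, v3}
u0 ∈ B0, v0 ∈ B0 → same block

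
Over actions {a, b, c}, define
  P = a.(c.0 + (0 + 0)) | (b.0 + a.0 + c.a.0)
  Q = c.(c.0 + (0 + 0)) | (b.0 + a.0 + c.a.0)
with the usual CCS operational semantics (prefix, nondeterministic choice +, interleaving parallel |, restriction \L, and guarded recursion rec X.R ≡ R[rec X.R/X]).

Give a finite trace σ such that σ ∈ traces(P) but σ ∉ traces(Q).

aa

LTS(P): 9 reachable states
  m0 = a.(c.0 + (0 + 0)) | (b.0 + a.0 + c.a.0) ⊢ --a--▸ m1, --a--▸ m2, --b--▸ m2, --c--▸ m3
  m1 = (c.0 + (0 + 0)) | (b.0 + a.0 + c.a.0) ⊢ --a--▸ m4, --b--▸ m4, --c--▸ m5, --c--▸ m6
  m2 = a.(c.0 + (0 + 0)) | 0 ⊢ --a--▸ m4
  m3 = a.(c.0 + (0 + 0)) | a.0 ⊢ --a--▸ m2, --a--▸ m5
  m4 = (c.0 + (0 + 0)) | 0 ⊢ --c--▸ m7
  m5 = (c.0 + (0 + 0)) | a.0 ⊢ --a--▸ m4, --c--▸ m8
  m6 = 0 | (b.0 + a.0 + c.a.0) ⊢ --a--▸ m7, --b--▸ m7, --c--▸ m8
  m7 = 0 | 0 ⊢ ∅
  m8 = 0 | a.0 ⊢ --a--▸ m7
LTS(Q): 9 reachable states
  n0 = c.(c.0 + (0 + 0)) | (b.0 + a.0 + c.a.0) ⊢ --a--▸ n1, --b--▸ n1, --c--▸ n2, --c--▸ n3
  n1 = c.(c.0 + (0 + 0)) | 0 ⊢ --c--▸ n4
  n2 = (c.0 + (0 + 0)) | (b.0 + a.0 + c.a.0) ⊢ --a--▸ n4, --b--▸ n4, --c--▸ n5, --c--▸ n6
  n3 = c.(c.0 + (0 + 0)) | a.0 ⊢ --a--▸ n1, --c--▸ n5
  n4 = (c.0 + (0 + 0)) | 0 ⊢ --c--▸ n7
  n5 = (c.0 + (0 + 0)) | a.0 ⊢ --a--▸ n4, --c--▸ n8
  n6 = 0 | (b.0 + a.0 + c.a.0) ⊢ --a--▸ n7, --b--▸ n7, --c--▸ n8
  n7 = 0 | 0 ⊢ ∅
  n8 = 0 | a.0 ⊢ --a--▸ n7
Trace ⟨aa⟩ through P, begin at {m0}:
  [1] a ⇒ {m1, m2}
  [2] a ⇒ {m4}
  — P admits the full trace.
Trace ⟨aa⟩ through Q, begin at {n0}:
  [1] a ⇒ {n1}
  [2] a ⇒ ∅  — Q cannot continue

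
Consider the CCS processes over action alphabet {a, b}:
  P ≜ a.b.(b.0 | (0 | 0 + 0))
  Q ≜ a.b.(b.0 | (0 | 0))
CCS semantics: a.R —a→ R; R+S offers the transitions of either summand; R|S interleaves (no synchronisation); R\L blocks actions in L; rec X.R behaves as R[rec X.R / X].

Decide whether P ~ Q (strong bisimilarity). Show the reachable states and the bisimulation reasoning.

Reachable graph of P (4 states):
  m0 = a.b.(b.0 | (0 | 0 + 0)) :: ··a··> m1
  m1 = b.(b.0 | (0 | 0 + 0)) :: ··b··> m2
  m2 = b.0 | (0 | 0 + 0) :: ··b··> m3
  m3 = 0 | (0 | 0 + 0) :: (no moves)
Reachable graph of Q (4 states):
  n0 = a.b.(b.0 | (0 | 0)) :: ··a··> n1
  n1 = b.(b.0 | (0 | 0)) :: ··b··> n2
  n2 = b.0 | (0 | 0) :: ··b··> n3
  n3 = 0 | (0 | 0) :: (no moves)
Partition-refinement fixed point:
  B0 = {m0, n0}
  B1 = {m1, n1}
  B2 = {m2, n2}
  B3 = {m3, n3}
m0 ∈ B0, n0 ∈ B0 → same block

bisimilar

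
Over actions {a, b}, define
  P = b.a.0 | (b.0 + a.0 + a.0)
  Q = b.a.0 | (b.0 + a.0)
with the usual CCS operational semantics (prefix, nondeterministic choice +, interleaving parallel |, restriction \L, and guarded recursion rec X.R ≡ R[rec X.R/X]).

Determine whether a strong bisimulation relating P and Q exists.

Reachable graph of P (6 states):
  s0 = b.a.0 | (b.0 + a.0 + a.0) → --a--▸ s1, --b--▸ s1, --b--▸ s2
  s1 = b.a.0 | 0 → --b--▸ s3
  s2 = a.0 | (b.0 + a.0 + a.0) → --a--▸ s3, --a--▸ s4, --b--▸ s3
  s3 = a.0 | 0 → --a--▸ s5
  s4 = 0 | (b.0 + a.0 + a.0) → --a--▸ s5, --b--▸ s5
  s5 = 0 | 0 → ∅
Reachable graph of Q (6 states):
  t0 = b.a.0 | (b.0 + a.0) → --a--▸ t1, --b--▸ t1, --b--▸ t2
  t1 = b.a.0 | 0 → --b--▸ t3
  t2 = a.0 | (b.0 + a.0) → --a--▸ t3, --a--▸ t4, --b--▸ t3
  t3 = a.0 | 0 → --a--▸ t5
  t4 = 0 | (b.0 + a.0) → --a--▸ t5, --b--▸ t5
  t5 = 0 | 0 → ∅
Bisimilarity quotient blocks:
  B0 = {s0, t0}
  B1 = {s1, t1}
  B2 = {s3, t3}
  B3 = {s5, t5}
  B4 = {s2, t2}
  B5 = {s4, t4}
s0 ∈ B0, t0 ∈ B0 → same block

YES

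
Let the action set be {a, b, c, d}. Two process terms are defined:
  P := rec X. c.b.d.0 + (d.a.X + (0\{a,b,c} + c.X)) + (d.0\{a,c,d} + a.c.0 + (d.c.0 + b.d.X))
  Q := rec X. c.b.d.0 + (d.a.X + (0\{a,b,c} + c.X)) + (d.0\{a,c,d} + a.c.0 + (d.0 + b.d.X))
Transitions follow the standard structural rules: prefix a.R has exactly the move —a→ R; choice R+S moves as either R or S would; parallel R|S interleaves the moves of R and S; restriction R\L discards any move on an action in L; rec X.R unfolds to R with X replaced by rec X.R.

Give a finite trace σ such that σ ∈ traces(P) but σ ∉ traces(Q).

LTS(P): 8 reachable states
  u0 = rec X. c.b.d.0 + (d.a.X + (0\{a,b,c} + c.X)) + (d.0\{a,c,d} + a.c.0 + (d.c.0 + b.d.X)) :: -a-> u1, -b-> u2, -c-> u0, -c-> u3, -d-> u1, -d-> u4, -d-> u5
  u1 = c.0 :: -c-> u6
  u2 = d.(rec X. c.b.d.0 + (d.a.X + (0\{a,b,c} + c.X)) + (d.0\{a,c,d} + a.c.0 + (d.c.0 + b.d.X))) :: -d-> u0
  u3 = b.d.0 :: -b-> u7
  u4 = 0\{a,c,d} :: ∅
  u5 = a.(rec X. c.b.d.0 + (d.a.X + (0\{a,b,c} + c.X)) + (d.0\{a,c,d} + a.c.0 + (d.c.0 + b.d.X))) :: -a-> u0
  u6 = 0 :: ∅
  u7 = d.0 :: -d-> u6
LTS(Q): 8 reachable states
  v0 = rec X. c.b.d.0 + (d.a.X + (0\{a,b,c} + c.X)) + (d.0\{a,c,d} + a.c.0 + (d.0 + b.d.X)) :: -a-> v1, -b-> v2, -c-> v0, -c-> v3, -d-> v4, -d-> v5, -d-> v6
  v1 = c.0 :: -c-> v4
  v2 = d.(rec X. c.b.d.0 + (d.a.X + (0\{a,b,c} + c.X)) + (d.0\{a,c,d} + a.c.0 + (d.0 + b.d.X))) :: -d-> v0
  v3 = b.d.0 :: -b-> v7
  v4 = 0 :: ∅
  v5 = 0\{a,c,d} :: ∅
  v6 = a.(rec X. c.b.d.0 + (d.a.X + (0\{a,b,c} + c.X)) + (d.0\{a,c,d} + a.c.0 + (d.0 + b.d.X))) :: -a-> v0
  v7 = d.0 :: -d-> v4
Trace ⟨dc⟩ through P, begin at {u0}:
  after d @ step 1: {u1, u4, u5}
  after c @ step 2: {u6}
  P completes σ.
Trace ⟨dc⟩ through Q, begin at {v0}:
  after d @ step 1: {v4, v5, v6}
  after c @ step 2: ∅ (Q stuck)

dc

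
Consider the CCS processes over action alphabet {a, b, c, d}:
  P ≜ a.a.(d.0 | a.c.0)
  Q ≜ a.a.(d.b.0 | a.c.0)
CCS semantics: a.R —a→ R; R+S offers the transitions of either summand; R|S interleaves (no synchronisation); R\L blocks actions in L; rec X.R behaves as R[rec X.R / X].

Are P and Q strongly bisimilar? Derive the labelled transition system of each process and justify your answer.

P's transition system — 8 states:
  u0 = a.a.(d.0 | a.c.0) | —a→ u1
  u1 = a.(d.0 | a.c.0) | —a→ u2
  u2 = d.0 | a.c.0 | —a→ u3, —d→ u4
  u3 = d.0 | c.0 | —c→ u5, —d→ u6
  u4 = 0 | a.c.0 | —a→ u6
  u5 = d.0 | 0 | —d→ u7
  u6 = 0 | c.0 | —c→ u7
  u7 = 0 | 0 | stopped
Q's transition system — 11 states:
  v0 = a.a.(d.b.0 | a.c.0) | —a→ v1
  v1 = a.(d.b.0 | a.c.0) | —a→ v2
  v2 = d.b.0 | a.c.0 | —a→ v3, —d→ v4
  v3 = d.b.0 | c.0 | —c→ v5, —d→ v6
  v4 = b.0 | a.c.0 | —a→ v6, —b→ v7
  v5 = d.b.0 | 0 | —d→ v8
  v6 = b.0 | c.0 | —b→ v9, —c→ v8
  v7 = 0 | a.c.0 | —a→ v9
  v8 = b.0 | 0 | —b→ v10
  v9 = 0 | c.0 | —c→ v10
  v10 = 0 | 0 | stopped
Coarsest stable partition (strong bisimilarity classes):
  B0 = {u0}
  B1 = {u1}
  B2 = {u2}
  B3 = {u3}
  B4 = {u5}
  B5 = {u7, v10}
  B6 = {u6, v9}
  B7 = {u4, v7}
  B8 = {v0}
  B9 = {v1}
  B10 = {v2}
  B11 = {v3}
  B12 = {v5}
  B13 = {v8}
  B14 = {v6}
  B15 = {v4}
u0 ∈ B0, v0 ∈ B8 → different blocks

P ≁ Q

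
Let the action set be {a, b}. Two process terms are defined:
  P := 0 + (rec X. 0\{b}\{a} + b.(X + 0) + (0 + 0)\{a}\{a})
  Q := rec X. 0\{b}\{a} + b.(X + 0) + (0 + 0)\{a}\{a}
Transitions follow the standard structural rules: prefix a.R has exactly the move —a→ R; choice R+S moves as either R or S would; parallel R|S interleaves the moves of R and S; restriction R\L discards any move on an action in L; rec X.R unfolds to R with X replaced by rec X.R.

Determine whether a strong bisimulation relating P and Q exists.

P's transition system — 2 states:
  p0 = 0 + (rec X. 0\{b}\{a} + b.(X + 0) + (0 + 0)\{a}\{a}) :: --b--▸ p1
  p1 = (rec X. 0\{b}\{a} + b.(X + 0) + (0 + 0)\{a}\{a}) + 0 :: --b--▸ p1
Q's transition system — 2 states:
  q0 = rec X. 0\{b}\{a} + b.(X + 0) + (0 + 0)\{a}\{a} :: --b--▸ q1
  q1 = (rec X. 0\{b}\{a} + b.(X + 0) + (0 + 0)\{a}\{a}) + 0 :: --b--▸ q1
Bisimilarity quotient blocks:
  B0 = {p0, p1, q0, q1}
p0 ∈ B0, q0 ∈ B0 → same block

P ~ Q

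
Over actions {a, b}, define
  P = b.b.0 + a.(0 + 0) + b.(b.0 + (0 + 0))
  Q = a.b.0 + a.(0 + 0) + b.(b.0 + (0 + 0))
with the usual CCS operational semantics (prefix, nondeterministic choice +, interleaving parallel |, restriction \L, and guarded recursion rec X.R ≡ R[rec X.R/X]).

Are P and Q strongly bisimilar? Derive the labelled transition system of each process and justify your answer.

not bisimilar

LTS(P): 5 reachable states
  s0 = b.b.0 + a.(0 + 0) + b.(b.0 + (0 + 0)) :: =a=> s1, =b=> s2, =b=> s3
  s1 = 0 + 0 :: deadlocked
  s2 = b.0 :: =b=> s4
  s3 = b.0 + (0 + 0) :: =b=> s4
  s4 = 0 :: deadlocked
LTS(Q): 5 reachable states
  t0 = a.b.0 + a.(0 + 0) + b.(b.0 + (0 + 0)) :: =a=> t1, =a=> t2, =b=> t3
  t1 = 0 + 0 :: deadlocked
  t2 = b.0 :: =b=> t4
  t3 = b.0 + (0 + 0) :: =b=> t4
  t4 = 0 :: deadlocked
Bisimilarity quotient blocks:
  B0 = {s0}
  B1 = {s1, s4, t1, t4}
  B2 = {s2, s3, t2, t3}
  B3 = {t0}
s0 ∈ B0, t0 ∈ B3 → different blocks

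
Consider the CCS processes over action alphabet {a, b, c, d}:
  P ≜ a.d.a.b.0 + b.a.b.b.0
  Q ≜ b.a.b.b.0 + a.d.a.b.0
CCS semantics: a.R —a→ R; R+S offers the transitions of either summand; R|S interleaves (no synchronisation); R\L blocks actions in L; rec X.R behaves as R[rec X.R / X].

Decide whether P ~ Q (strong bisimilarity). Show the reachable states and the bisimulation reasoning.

P ~ Q

LTS(P): 7 reachable states
  m0 = a.d.a.b.0 + b.a.b.b.0 → --a--▸ m1, --b--▸ m2
  m1 = d.a.b.0 → --d--▸ m3
  m2 = a.b.b.0 → --a--▸ m4
  m3 = a.b.0 → --a--▸ m5
  m4 = b.b.0 → --b--▸ m5
  m5 = b.0 → --b--▸ m6
  m6 = 0 → stopped
LTS(Q): 7 reachable states
  n0 = b.a.b.b.0 + a.d.a.b.0 → --a--▸ n1, --b--▸ n2
  n1 = d.a.b.0 → --d--▸ n3
  n2 = a.b.b.0 → --a--▸ n4
  n3 = a.b.0 → --a--▸ n5
  n4 = b.b.0 → --b--▸ n5
  n5 = b.0 → --b--▸ n6
  n6 = 0 → stopped
Partition-refinement fixed point:
  B0 = {m0, n0}
  B1 = {m2, n2}
  B2 = {m4, n4}
  B3 = {m5, n5}
  B4 = {m6, n6}
  B5 = {m1, n1}
  B6 = {m3, n3}
m0 ∈ B0, n0 ∈ B0 → same block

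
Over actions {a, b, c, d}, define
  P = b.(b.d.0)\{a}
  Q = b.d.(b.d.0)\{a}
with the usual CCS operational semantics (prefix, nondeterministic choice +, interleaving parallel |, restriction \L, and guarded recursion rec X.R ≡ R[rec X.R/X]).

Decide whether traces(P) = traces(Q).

trace-distinct — witness ⟨bb⟩

Reachable graph of P (4 states):
  p0 = b.(b.d.0)\{a} :: =b=> p1
  p1 = (b.d.0)\{a} :: =b=> p2
  p2 = (d.0)\{a} :: =d=> p3
  p3 = 0\{a} :: (no moves)
Reachable graph of Q (5 states):
  q0 = b.d.(b.d.0)\{a} :: =b=> q1
  q1 = d.(b.d.0)\{a} :: =d=> q2
  q2 = (b.d.0)\{a} :: =b=> q3
  q3 = (d.0)\{a} :: =d=> q4
  q4 = 0\{a} :: (no moves)
Executing bb from P (initial set {p0}):
  [1] b ⇒ {p1}
  [2] b ⇒ {p2}
  P completes σ.
Executing bb from Q (initial set {q0}):
  [1] b ⇒ {q1}
  [2] b ⇒ ∅  — Q cannot continue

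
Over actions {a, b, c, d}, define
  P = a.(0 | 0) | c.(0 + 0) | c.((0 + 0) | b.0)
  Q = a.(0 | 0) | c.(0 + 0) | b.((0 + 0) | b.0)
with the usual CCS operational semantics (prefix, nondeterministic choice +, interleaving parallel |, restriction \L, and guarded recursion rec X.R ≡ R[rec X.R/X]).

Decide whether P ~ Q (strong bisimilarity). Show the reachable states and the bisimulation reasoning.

LTS(P): 12 reachable states
  p0 = a.(0 | 0) | c.(0 + 0) | c.((0 + 0) | b.0) | =a=> p1, =c=> p2, =c=> p3
  p1 = 0 | 0 | c.(0 + 0) | c.((0 + 0) | b.0) | =c=> p4, =c=> p5
  p2 = a.(0 | 0) | (0 + 0) | c.((0 + 0) | b.0) | =a=> p4, =c=> p6
  p3 = a.(0 | 0) | c.(0 + 0) | ((0 + 0) | b.0) | =a=> p5, =b=> p7, =c=> p6
  p4 = 0 | 0 | (0 + 0) | c.((0 + 0) | b.0) | =c=> p8
  p5 = 0 | 0 | c.(0 + 0) | ((0 + 0) | b.0) | =b=> p9, =c=> p8
  p6 = a.(0 | 0) | (0 + 0) | ((0 + 0) | b.0) | =a=> p8, =b=> p10
  p7 = a.(0 | 0) | c.(0 + 0) | ((0 + 0) | 0) | =a=> p9, =c=> p10
  p8 = 0 | 0 | (0 + 0) | ((0 + 0) | b.0) | =b=> p11
  p9 = 0 | 0 | c.(0 + 0) | ((0 + 0) | 0) | =c=> p11
  p10 = a.(0 | 0) | (0 + 0) | ((0 + 0) | 0) | =a=> p11
  p11 = 0 | 0 | (0 + 0) | ((0 + 0) | 0) | deadlocked
LTS(Q): 12 reachable states
  q0 = a.(0 | 0) | c.(0 + 0) | b.((0 + 0) | b.0) | =a=> q1, =b=> q2, =c=> q3
  q1 = 0 | 0 | c.(0 + 0) | b.((0 + 0) | b.0) | =b=> q4, =c=> q5
  q2 = a.(0 | 0) | c.(0 + 0) | ((0 + 0) | b.0) | =a=> q4, =b=> q6, =c=> q7
  q3 = a.(0 | 0) | (0 + 0) | b.((0 + 0) | b.0) | =a=> q5, =b=> q7
  q4 = 0 | 0 | c.(0 + 0) | ((0 + 0) | b.0) | =b=> q8, =c=> q9
  q5 = 0 | 0 | (0 + 0) | b.((0 + 0) | b.0) | =b=> q9
  q6 = a.(0 | 0) | c.(0 + 0) | ((0 + 0) | 0) | =a=> q8, =c=> q10
  q7 = a.(0 | 0) | (0 + 0) | ((0 + 0) | b.0) | =a=> q9, =b=> q10
  q8 = 0 | 0 | c.(0 + 0) | ((0 + 0) | 0) | =c=> q11
  q9 = 0 | 0 | (0 + 0) | ((0 + 0) | b.0) | =b=> q11
  q10 = a.(0 | 0) | (0 + 0) | ((0 + 0) | 0) | =a=> q11
  q11 = 0 | 0 | (0 + 0) | ((0 + 0) | 0) | deadlocked
Partition-refinement fixed point:
  B0 = {p0}
  B1 = {p1}
  B2 = {p4}
  B3 = {p8, q9}
  B4 = {p11, q11}
  B5 = {p5, q4}
  B6 = {p9, q8}
  B7 = {p3, q2}
  B8 = {p7, q6}
  B9 = {p10, q10}
  B10 = {p6, q7}
  B11 = {p2}
  B12 = {q0}
  B13 = {q1}
  B14 = {q5}
  B15 = {q3}
p0 ∈ B0, q0 ∈ B12 → different blocks

not bisimilar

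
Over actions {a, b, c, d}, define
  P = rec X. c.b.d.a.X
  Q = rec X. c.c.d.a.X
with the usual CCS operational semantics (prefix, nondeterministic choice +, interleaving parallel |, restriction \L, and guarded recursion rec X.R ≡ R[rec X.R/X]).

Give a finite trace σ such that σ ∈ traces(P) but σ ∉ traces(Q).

Reachable graph of P (4 states):
  p0 = rec X. c.b.d.a.X has moves =c=> p1
  p1 = b.d.a.(rec X. c.b.d.a.X) has moves =b=> p2
  p2 = d.a.(rec X. c.b.d.a.X) has moves =d=> p3
  p3 = a.(rec X. c.b.d.a.X) has moves =a=> p0
Reachable graph of Q (4 states):
  q0 = rec X. c.c.d.a.X has moves =c=> q1
  q1 = c.d.a.(rec X. c.c.d.a.X) has moves =c=> q2
  q2 = d.a.(rec X. c.c.d.a.X) has moves =d=> q3
  q3 = a.(rec X. c.c.d.a.X) has moves =a=> q0
Trace ⟨cb⟩ through P, begin at {p0}:
  after c @ step 1: {p1}
  after b @ step 2: {p2}
  — P admits the full trace.
Trace ⟨cb⟩ through Q, begin at {q0}:
  after c @ step 1: {q1}
  after b @ step 2: ∅ (Q stuck)

cb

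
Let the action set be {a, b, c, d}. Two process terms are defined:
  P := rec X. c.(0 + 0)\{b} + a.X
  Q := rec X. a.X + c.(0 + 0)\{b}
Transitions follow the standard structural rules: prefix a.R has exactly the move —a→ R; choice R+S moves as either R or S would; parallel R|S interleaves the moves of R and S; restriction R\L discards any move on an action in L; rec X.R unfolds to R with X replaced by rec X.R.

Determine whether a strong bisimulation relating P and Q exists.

LTS(P): 2 reachable states
  p0 = rec X. c.(0 + 0)\{b} + a.X has moves ··a··> p0, ··c··> p1
  p1 = (0 + 0)\{b} has moves ∅
LTS(Q): 2 reachable states
  q0 = rec X. a.X + c.(0 + 0)\{b} has moves ··a··> q0, ··c··> q1
  q1 = (0 + 0)\{b} has moves ∅
Partition-refinement fixed point:
  B0 = {p0, q0}
  B1 = {p1, q1}
p0 ∈ B0, q0 ∈ B0 → same block

P ~ Q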